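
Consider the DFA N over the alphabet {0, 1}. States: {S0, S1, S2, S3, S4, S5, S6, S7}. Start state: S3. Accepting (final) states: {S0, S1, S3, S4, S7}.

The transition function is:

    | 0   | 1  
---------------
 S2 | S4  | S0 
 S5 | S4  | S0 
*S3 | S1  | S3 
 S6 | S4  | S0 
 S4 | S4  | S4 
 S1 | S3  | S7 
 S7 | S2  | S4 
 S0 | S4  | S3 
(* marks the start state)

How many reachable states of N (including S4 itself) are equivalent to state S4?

1

Reachable states from the start: {S0,S1,S2,S3,S4,S7}. Unreachable: {S5,S6} — drop them.
Initial partition by acceptance: {S0,S1,S3,S4,S7} | {S2}.
Split {S0,S1,S3,S4,S7} by δ(·,0) → {S0,S1,S3,S4} and {S7}.
Split {S0,S1,S3,S4} by δ(·,1) → {S0,S3,S4} and {S1}.
Split {S0,S3,S4} by δ(·,0) → {S0,S4} and {S3}.
Split {S0,S4} by δ(·,1) → {S0} and {S4}.
Stable partition: {S0} | {S2} | {S7} | {S1} | {S3} | {S4} — 6 equivalence classes.
State S4 belongs to the block {S4}, which has 1 states.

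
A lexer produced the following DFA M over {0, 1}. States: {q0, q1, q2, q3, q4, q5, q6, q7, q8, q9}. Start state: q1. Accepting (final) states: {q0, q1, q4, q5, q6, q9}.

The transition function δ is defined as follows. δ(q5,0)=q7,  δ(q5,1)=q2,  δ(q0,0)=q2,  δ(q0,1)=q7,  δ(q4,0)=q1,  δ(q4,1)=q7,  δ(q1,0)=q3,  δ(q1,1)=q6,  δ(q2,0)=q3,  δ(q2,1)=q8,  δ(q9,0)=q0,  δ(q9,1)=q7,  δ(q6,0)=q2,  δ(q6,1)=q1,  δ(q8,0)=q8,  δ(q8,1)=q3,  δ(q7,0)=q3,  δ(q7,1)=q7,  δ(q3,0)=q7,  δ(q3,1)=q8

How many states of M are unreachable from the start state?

Starting at q1 and following transitions, the reachable set is {q1, q2, q3, q6, q7, q8}. That leaves q0, q4, q5, q9 unreachable — 4 in total.

4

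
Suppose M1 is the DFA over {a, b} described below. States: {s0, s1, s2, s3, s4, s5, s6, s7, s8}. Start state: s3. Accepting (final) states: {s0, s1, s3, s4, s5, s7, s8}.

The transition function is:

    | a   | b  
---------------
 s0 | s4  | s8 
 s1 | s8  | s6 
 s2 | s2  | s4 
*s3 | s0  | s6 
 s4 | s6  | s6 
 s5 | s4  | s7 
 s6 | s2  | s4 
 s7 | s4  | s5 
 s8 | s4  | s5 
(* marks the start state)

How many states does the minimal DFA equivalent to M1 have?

States {s1} cannot be reached from the start state, so discard them.
Start with accepting vs non-accepting: {s0,s3,s4,s5,s7,s8} | {s2,s6}.
Split {s0,s3,s4,s5,s7,s8} by δ(·,a) → {s0,s3,s5,s7,s8} and {s4}.
Refine {s0,s3,s5,s7,s8} on symbol a: members go to different blocks, giving {s0,s5,s7,s8} and {s3}.
No further refinement is possible. Final partition (4 blocks): {s0,s5,s7,s8} | {s2,s6} | {s4} | {s3}.

4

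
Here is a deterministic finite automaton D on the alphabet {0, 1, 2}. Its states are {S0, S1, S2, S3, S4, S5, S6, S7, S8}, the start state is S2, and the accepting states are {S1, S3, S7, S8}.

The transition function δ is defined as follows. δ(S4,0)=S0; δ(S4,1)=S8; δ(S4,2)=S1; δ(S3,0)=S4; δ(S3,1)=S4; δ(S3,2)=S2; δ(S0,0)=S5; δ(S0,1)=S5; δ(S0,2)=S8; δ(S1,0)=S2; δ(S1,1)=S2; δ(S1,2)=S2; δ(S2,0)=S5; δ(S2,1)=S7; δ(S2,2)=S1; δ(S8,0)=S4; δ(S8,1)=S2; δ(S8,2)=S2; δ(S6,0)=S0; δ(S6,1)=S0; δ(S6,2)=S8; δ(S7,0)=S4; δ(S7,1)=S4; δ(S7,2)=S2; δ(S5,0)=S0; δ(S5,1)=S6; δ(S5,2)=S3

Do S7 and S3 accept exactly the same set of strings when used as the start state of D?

Start with accepting vs non-accepting: {S1,S3,S7,S8} | {S0,S2,S4,S5,S6}.
Split {S0,S2,S4,S5,S6} by δ(·,1) → {S0,S5,S6} and {S2,S4}.
Stable partition: {S1,S3,S7,S8} | {S0,S5,S6} | {S2,S4} — 3 equivalence classes.
S7 and S3 lie in the same block of the stable partition, so they are equivalent — no string distinguishes them.

Yes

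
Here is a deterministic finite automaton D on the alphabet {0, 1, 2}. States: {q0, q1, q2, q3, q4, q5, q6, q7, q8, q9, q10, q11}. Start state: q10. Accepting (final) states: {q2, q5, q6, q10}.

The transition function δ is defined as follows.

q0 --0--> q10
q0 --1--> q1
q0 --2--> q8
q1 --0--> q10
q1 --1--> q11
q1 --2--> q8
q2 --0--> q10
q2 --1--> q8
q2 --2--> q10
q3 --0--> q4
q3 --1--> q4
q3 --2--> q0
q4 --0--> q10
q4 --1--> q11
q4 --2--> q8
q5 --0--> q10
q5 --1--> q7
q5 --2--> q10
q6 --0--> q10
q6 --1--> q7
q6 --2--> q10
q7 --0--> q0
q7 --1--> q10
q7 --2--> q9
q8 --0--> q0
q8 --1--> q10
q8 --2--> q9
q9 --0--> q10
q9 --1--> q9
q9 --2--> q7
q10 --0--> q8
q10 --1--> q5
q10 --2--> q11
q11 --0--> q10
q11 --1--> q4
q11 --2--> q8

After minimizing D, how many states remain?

States {q2,q3,q6} cannot be reached from the start state, so discard them.
Initial partition by acceptance: {q5,q10} | {q0,q1,q4,q7,q8,q9,q11}.
Refine {q5,q10} on symbol 0: members go to different blocks, giving {q5} and {q10}.
On input 0, block {q0,q1,q4,q7,q8,q9,q11} splits into {q0,q1,q4,q9,q11} and {q7,q8}.
Stable partition: {q5} | {q0,q1,q4,q9,q11} | {q10} | {q7,q8} — 4 equivalence classes.

4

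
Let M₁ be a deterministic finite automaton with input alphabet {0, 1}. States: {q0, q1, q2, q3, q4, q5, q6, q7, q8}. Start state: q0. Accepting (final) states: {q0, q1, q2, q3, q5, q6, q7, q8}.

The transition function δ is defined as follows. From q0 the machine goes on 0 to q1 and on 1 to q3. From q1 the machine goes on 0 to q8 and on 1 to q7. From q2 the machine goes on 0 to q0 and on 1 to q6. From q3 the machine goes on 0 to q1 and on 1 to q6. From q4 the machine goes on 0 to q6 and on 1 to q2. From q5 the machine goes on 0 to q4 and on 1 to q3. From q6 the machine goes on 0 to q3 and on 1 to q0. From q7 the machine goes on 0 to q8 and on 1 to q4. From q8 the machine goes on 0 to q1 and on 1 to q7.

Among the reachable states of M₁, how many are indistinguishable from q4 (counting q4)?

First remove the unreachable states {q5}; 8 states remain.
Start with accepting vs non-accepting: {q0,q1,q2,q3,q6,q7,q8} | {q4}.
On input 1, block {q0,q1,q2,q3,q6,q7,q8} splits into {q0,q1,q2,q3,q6,q8} and {q7}.
Refine {q0,q1,q2,q3,q6,q8} on symbol 1: members go to different blocks, giving {q0,q2,q3,q6} and {q1,q8}.
On input 0, block {q0,q2,q3,q6} splits into {q0,q3} and {q2,q6}.
Split {q0,q3} by δ(·,1) → {q0} and {q3}.
Refine {q2,q6} on symbol 0: members go to different blocks, giving {q2} and {q6}.
The partition is now stable with 7 blocks: {q0} | {q4} | {q7} | {q1,q8} | {q2} | {q3} | {q6}.
The equivalence class containing q4 is {q4}, of size 1.

1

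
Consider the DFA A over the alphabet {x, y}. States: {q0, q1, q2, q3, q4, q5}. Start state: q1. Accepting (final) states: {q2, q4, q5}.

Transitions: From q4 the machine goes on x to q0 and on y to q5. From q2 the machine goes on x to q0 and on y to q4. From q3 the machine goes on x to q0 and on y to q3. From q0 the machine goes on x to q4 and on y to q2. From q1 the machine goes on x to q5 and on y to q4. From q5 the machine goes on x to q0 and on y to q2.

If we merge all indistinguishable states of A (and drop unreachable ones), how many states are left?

States {q3} cannot be reached from the start state, so discard them.
Initial partition by acceptance: {q2,q4,q5} | {q0,q1}.
The partition is now stable with 2 blocks: {q2,q4,q5} | {q0,q1}.

2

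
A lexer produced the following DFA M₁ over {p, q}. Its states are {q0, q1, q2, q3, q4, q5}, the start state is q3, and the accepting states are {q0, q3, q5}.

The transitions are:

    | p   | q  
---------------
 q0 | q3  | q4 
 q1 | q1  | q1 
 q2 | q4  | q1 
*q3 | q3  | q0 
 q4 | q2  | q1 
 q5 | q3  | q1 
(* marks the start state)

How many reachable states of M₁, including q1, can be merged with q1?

3

First remove the unreachable states {q5}; 5 states remain.
Initial partition by acceptance: {q0,q3} | {q1,q2,q4}.
Refine {q0,q3} on symbol q: members go to different blocks, giving {q0} and {q3}.
Stable partition: {q0} | {q1,q2,q4} | {q3} — 3 equivalence classes.
State q1 belongs to the block {q1,q2,q4}, which has 3 states.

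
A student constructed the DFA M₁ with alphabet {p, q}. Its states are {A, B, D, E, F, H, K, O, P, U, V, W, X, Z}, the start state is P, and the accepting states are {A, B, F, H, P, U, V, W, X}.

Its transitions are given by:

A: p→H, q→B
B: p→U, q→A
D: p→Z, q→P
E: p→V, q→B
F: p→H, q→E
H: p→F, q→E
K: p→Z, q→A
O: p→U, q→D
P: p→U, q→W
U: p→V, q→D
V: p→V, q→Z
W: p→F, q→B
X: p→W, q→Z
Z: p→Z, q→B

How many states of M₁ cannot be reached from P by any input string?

3

No path from P leads to K, O, X; the other 11 states are all reachable.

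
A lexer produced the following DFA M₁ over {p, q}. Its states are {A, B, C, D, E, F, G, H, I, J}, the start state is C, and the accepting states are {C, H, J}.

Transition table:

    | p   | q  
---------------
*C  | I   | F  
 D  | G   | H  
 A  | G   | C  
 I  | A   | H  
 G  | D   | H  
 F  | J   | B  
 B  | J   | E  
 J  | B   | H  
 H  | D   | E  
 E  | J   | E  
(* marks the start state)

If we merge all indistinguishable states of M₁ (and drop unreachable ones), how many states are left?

4

All states are reachable from the start state.
P0 = {C,H,J} | {A,B,D,E,F,G,I}.
Refine {C,H,J} on symbol q: members go to different blocks, giving {C,H} and {J}.
Split {A,B,D,E,F,G,I} by δ(·,p) → {A,D,G,I} and {B,E,F}.
The partition is now stable with 4 blocks: {C,H} | {A,D,G,I} | {J} | {B,E,F}.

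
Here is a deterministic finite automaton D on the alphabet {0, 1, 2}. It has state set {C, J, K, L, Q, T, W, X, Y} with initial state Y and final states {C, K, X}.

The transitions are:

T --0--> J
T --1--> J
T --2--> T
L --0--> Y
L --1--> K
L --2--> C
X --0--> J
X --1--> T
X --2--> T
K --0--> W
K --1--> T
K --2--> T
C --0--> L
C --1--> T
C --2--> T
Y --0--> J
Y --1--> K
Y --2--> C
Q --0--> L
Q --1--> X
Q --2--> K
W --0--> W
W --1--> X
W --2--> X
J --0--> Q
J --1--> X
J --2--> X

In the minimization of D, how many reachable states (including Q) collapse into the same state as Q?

Initial partition by acceptance: {C,K,X} | {J,L,Q,T,W,Y}.
On input 1, block {J,L,Q,T,W,Y} splits into {J,L,Q,W,Y} and {T}.
No further refinement is possible. Final partition (3 blocks): {C,K,X} | {J,L,Q,W,Y} | {T}.
State Q belongs to the block {J,L,Q,W,Y}, which has 5 states.

5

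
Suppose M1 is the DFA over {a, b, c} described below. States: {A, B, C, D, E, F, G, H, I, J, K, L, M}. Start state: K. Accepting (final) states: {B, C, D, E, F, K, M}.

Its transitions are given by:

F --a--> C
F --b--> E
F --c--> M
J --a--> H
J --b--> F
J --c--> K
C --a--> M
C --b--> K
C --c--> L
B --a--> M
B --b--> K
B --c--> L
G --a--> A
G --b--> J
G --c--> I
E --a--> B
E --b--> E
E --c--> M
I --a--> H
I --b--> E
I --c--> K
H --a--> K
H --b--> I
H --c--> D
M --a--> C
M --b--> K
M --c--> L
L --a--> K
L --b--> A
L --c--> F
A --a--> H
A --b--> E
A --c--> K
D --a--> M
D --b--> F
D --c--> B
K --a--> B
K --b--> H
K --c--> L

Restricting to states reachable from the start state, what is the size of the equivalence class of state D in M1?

First remove the unreachable states {G,J}; 11 states remain.
P0 = {B,C,D,E,F,K,M} | {A,H,I,L}.
Split {B,C,D,E,F,K,M} by δ(·,b) → {B,C,D,E,F,M} and {K}.
Split {B,C,D,E,F,M} by δ(·,b) → {B,C,M} and {D,E,F}.
Refine {A,H,I,L} on symbol a: members go to different blocks, giving {A,I} and {H,L}.
No further refinement is possible. Final partition (5 blocks): {B,C,M} | {A,I} | {K} | {D,E,F} | {H,L}.
State D belongs to the block {D,E,F}, which has 3 states.

3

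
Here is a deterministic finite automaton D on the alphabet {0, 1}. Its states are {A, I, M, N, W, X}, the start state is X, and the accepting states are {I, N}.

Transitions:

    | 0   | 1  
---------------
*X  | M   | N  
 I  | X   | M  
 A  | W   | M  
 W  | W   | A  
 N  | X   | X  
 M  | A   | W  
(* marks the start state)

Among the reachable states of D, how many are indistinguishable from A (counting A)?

Reachable states from the start: {A,M,N,W,X}. Unreachable: {I} — drop them.
Initial partition by acceptance: {N} | {A,M,W,X}.
Refine {A,M,W,X} on symbol 1: members go to different blocks, giving {A,M,W} and {X}.
Stable partition: {N} | {A,M,W} | {X} — 3 equivalence classes.
State A belongs to the block {A,M,W}, which has 3 states.

3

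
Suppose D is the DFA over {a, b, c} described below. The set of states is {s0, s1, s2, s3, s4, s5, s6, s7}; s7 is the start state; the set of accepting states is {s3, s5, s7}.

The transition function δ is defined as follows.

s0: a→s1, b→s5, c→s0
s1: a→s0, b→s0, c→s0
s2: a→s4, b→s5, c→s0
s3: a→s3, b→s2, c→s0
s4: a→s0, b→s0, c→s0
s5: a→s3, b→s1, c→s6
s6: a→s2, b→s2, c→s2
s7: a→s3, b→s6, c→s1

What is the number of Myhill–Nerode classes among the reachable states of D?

P0 = {s3,s5,s7} | {s0,s1,s2,s4,s6}.
Refine {s0,s1,s2,s4,s6} on symbol b: members go to different blocks, giving {s1,s4,s6} and {s0,s2}.
Split {s3,s5,s7} by δ(·,b) → {s5,s7} and {s3}.
Stable partition: {s5,s7} | {s1,s4,s6} | {s0,s2} | {s3} — 4 equivalence classes.

4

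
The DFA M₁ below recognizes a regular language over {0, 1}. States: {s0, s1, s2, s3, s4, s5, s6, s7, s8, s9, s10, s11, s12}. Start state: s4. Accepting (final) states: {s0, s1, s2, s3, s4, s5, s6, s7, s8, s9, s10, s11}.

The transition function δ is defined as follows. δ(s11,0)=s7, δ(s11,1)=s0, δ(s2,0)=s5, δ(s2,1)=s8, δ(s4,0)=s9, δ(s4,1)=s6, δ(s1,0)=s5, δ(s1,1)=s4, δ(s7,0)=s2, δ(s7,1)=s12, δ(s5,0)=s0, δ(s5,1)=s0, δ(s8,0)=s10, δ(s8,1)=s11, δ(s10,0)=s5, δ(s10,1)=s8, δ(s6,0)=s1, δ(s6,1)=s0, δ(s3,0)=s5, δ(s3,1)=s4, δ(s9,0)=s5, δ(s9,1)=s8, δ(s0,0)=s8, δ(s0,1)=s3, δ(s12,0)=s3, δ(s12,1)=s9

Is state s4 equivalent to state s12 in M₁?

No

All states are reachable from the start state.
Initial partition by acceptance: {s0,s1,s2,s3,s4,s5,s6,s7,s8,s9,s10,s11} | {s12}.
Refine {s0,s1,s2,s3,s4,s5,s6,s7,s8,s9,s10,s11} on symbol 1: members go to different blocks, giving {s0,s1,s2,s3,s4,s5,s6,s8,s9,s10,s11} and {s7}.
On input 0, block {s0,s1,s2,s3,s4,s5,s6,s8,s9,s10,s11} splits into {s0,s1,s2,s3,s4,s5,s6,s8,s9,s10} and {s11}.
Split {s0,s1,s2,s3,s4,s5,s6,s8,s9,s10} by δ(·,1) → {s0,s1,s2,s3,s4,s5,s6,s9,s10} and {s8}.
Split {s0,s1,s2,s3,s4,s5,s6,s9,s10} by δ(·,0) → {s1,s2,s3,s4,s5,s6,s9,s10} and {s0}.
On input 0, block {s1,s2,s3,s4,s5,s6,s9,s10} splits into {s1,s2,s3,s4,s6,s9,s10} and {s5}.
Refine {s1,s2,s3,s4,s6,s9,s10} on symbol 0: members go to different blocks, giving {s1,s2,s3,s9,s10} and {s4,s6}.
Refine {s1,s2,s3,s9,s10} on symbol 1: members go to different blocks, giving {s2,s9,s10} and {s1,s3}.
Refine {s4,s6} on symbol 0: members go to different blocks, giving {s4} and {s6}.
Stable partition: {s2,s9,s10} | {s12} | {s7} | {s11} | {s8} | {s0} | {s5} | {s4} | {s1,s3} | {s6} — 10 equivalence classes.
s4 and s12 end up in different blocks, so they are distinguishable. For instance, the string 'ε' is accepted from only s4.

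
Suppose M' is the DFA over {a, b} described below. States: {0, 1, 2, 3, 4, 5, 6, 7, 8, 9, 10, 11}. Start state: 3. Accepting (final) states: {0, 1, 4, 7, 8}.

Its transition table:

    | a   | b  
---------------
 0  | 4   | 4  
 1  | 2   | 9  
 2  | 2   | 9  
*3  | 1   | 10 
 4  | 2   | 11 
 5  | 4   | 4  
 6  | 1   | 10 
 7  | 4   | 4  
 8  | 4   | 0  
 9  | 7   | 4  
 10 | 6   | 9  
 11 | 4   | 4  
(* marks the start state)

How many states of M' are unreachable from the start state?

3

Starting at 3 and following transitions, the reachable set is {1, 2, 3, 4, 6, 7, 9, 10, 11}. That leaves 0, 5, 8 unreachable — 3 in total.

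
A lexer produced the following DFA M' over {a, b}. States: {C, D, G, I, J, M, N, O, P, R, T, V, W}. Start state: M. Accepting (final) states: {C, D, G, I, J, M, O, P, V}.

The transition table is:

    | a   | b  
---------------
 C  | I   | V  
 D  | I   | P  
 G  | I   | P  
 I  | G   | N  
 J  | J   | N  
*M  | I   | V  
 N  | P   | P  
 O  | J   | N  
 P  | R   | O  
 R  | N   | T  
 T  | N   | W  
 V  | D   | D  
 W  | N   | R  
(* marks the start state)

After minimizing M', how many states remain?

First remove the unreachable states {C}; 12 states remain.
P0 = {D,G,I,J,M,O,P,V} | {N,R,T,W}.
On input a, block {D,G,I,J,M,O,P,V} splits into {D,G,I,J,M,O,V} and {P}.
Refine {D,G,I,J,M,O,V} on symbol b: members go to different blocks, giving {I,J,O} and {M,V} and {D,G}.
Refine {I,J,O} on symbol a: members go to different blocks, giving {J,O} and {I}.
On input a, block {N,R,T,W} splits into {R,T,W} and {N}.
On input a, block {M,V} splits into {M} and {V}.
No further refinement is possible. Final partition (8 blocks): {J,O} | {R,T,W} | {P} | {M} | {D,G} | {I} | {N} | {V}.

8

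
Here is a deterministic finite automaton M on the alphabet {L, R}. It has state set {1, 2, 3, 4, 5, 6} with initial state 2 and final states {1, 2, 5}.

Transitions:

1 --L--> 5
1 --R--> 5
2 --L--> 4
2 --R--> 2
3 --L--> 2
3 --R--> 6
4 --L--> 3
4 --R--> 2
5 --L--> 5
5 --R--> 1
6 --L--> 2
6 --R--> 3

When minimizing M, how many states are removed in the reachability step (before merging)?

No path from 2 leads to 1, 5; the other 4 states are all reachable.

2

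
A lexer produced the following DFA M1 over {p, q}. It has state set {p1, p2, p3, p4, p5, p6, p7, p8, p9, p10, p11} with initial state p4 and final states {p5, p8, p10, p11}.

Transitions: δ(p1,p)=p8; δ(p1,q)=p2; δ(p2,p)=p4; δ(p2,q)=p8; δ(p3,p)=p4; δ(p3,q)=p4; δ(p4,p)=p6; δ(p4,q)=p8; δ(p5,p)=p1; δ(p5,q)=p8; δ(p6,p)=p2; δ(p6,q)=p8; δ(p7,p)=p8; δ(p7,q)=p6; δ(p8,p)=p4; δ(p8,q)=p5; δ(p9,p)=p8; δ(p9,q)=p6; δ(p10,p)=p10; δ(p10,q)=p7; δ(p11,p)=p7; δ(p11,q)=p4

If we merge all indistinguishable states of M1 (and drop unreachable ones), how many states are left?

4

States {p3,p7,p9,p10,p11} cannot be reached from the start state, so discard them.
Initial partition by acceptance: {p5,p8} | {p1,p2,p4,p6}.
Split {p1,p2,p4,p6} by δ(·,p) → {p2,p4,p6} and {p1}.
Split {p5,p8} by δ(·,p) → {p5} and {p8}.
Stable partition: {p5} | {p2,p4,p6} | {p1} | {p8} — 4 equivalence classes.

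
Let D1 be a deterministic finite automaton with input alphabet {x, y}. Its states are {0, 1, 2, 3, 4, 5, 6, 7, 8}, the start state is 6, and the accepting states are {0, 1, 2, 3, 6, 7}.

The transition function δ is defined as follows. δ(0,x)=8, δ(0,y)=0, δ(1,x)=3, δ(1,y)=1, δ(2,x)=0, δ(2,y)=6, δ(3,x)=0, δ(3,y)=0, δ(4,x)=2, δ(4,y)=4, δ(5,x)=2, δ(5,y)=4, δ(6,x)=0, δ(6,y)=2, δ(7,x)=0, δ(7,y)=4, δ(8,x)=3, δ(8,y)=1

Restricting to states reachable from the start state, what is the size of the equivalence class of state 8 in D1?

First remove the unreachable states {4,5,7}; 6 states remain.
P0 = {0,1,2,3,6} | {8}.
Refine {0,1,2,3,6} on symbol x: members go to different blocks, giving {1,2,3,6} and {0}.
Split {1,2,3,6} by δ(·,x) → {2,3,6} and {1}.
On input y, block {2,3,6} splits into {2,6} and {3}.
Stable partition: {2,6} | {8} | {0} | {1} | {3} — 5 equivalence classes.
The equivalence class containing 8 is {8}, of size 1.

1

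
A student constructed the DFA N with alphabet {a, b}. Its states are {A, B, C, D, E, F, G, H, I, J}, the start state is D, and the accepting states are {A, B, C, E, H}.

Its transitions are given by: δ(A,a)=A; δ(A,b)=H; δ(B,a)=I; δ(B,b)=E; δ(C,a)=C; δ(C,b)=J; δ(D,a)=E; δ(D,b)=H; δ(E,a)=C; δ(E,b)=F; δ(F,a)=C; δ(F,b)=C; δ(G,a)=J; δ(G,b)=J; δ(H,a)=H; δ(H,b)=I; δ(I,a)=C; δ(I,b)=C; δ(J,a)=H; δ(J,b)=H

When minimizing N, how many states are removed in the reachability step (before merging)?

3

No path from D leads to A, B, G; the other 7 states are all reachable.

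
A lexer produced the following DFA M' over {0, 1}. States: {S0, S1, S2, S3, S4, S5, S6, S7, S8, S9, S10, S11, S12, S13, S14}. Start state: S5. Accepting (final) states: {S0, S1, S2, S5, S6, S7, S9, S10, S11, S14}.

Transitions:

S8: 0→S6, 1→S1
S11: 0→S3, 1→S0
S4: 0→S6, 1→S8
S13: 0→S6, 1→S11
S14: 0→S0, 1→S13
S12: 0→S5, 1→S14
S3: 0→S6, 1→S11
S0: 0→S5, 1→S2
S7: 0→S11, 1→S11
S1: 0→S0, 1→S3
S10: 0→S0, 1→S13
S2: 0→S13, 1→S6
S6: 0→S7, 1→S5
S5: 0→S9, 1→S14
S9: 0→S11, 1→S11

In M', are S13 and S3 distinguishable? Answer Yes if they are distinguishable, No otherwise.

First remove the unreachable states {S1,S4,S8,S10,S12}; 10 states remain.
P0 = {S0,S2,S5,S6,S7,S9,S11,S14} | {S3,S13}.
On input 0, block {S0,S2,S5,S6,S7,S9,S11,S14} splits into {S0,S5,S6,S7,S9,S14} and {S2,S11}.
Split {S0,S5,S6,S7,S9,S14} by δ(·,0) → {S0,S5,S6,S14} and {S7,S9}.
Split {S0,S5,S6,S14} by δ(·,0) → {S0,S14} and {S5,S6}.
Refine {S0,S14} on symbol 0: members go to different blocks, giving {S0} and {S14}.
Split {S2,S11} by δ(·,1) → {S2} and {S11}.
On input 1, block {S5,S6} splits into {S5} and {S6}.
The partition is now stable with 8 blocks: {S0} | {S3,S13} | {S2} | {S7,S9} | {S5} | {S14} | {S11} | {S6}.
S13 and S3 lie in the same block of the stable partition, so they are equivalent — no string distinguishes them.

No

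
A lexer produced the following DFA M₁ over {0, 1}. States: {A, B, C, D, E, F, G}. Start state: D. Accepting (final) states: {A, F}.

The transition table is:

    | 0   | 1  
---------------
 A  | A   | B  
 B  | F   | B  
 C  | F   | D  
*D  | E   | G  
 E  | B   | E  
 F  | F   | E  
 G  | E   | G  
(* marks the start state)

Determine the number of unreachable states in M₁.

Starting at D and following transitions, the reachable set is {B, D, E, F, G}. That leaves A, C unreachable — 2 in total.

2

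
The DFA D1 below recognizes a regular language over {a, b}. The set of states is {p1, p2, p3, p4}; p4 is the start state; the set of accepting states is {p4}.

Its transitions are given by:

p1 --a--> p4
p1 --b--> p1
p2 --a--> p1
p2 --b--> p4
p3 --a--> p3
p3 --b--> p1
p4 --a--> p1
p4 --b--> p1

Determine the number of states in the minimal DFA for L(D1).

First remove the unreachable states {p2,p3}; 2 states remain.
Initial partition by acceptance: {p4} | {p1}.
The partition is now stable with 2 blocks: {p4} | {p1}.

2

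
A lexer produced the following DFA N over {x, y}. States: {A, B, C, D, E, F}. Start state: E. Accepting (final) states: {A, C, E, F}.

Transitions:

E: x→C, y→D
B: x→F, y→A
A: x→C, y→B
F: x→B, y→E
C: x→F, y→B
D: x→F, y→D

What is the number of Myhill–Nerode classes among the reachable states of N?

All states are reachable from the start state.
Initial partition by acceptance: {A,C,E,F} | {B,D}.
On input x, block {A,C,E,F} splits into {A,C,E} and {F}.
Split {A,C,E} by δ(·,x) → {A,E} and {C}.
On input y, block {B,D} splits into {B} and {D}.
On input y, block {A,E} splits into {A} and {E}.
No further refinement is possible. Final partition (6 blocks): {A} | {B} | {F} | {C} | {D} | {E}.

6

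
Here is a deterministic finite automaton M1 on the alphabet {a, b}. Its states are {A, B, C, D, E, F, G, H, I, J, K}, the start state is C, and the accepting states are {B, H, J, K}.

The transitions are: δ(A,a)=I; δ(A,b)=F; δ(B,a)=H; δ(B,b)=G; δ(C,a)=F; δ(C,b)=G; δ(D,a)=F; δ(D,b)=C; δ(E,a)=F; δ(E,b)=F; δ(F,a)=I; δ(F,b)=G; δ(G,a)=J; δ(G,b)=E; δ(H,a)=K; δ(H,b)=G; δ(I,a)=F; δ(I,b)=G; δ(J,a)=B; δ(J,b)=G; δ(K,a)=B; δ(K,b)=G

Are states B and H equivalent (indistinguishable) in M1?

Yes

First remove the unreachable states {A,D}; 9 states remain.
P0 = {B,H,J,K} | {C,E,F,G,I}.
Split {C,E,F,G,I} by δ(·,a) → {C,E,F,I} and {G}.
On input b, block {C,E,F,I} splits into {C,F,I} and {E}.
The partition is now stable with 4 blocks: {B,H,J,K} | {C,F,I} | {G} | {E}.
B and H lie in the same block of the stable partition, so they are equivalent — no string distinguishes them.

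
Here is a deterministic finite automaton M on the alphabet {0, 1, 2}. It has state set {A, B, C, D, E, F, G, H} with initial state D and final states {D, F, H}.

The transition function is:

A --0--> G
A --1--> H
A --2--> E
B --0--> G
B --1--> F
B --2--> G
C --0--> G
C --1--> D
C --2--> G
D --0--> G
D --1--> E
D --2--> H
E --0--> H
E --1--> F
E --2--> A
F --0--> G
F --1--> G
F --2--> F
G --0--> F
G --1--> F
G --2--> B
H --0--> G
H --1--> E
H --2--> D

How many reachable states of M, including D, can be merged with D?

3

First remove the unreachable states {C}; 7 states remain.
Start with accepting vs non-accepting: {D,F,H} | {A,B,E,G}.
Refine {A,B,E,G} on symbol 0: members go to different blocks, giving {A,B} and {E,G}.
The partition is now stable with 3 blocks: {D,F,H} | {A,B} | {E,G}.
The equivalence class containing D is {D,F,H}, of size 3.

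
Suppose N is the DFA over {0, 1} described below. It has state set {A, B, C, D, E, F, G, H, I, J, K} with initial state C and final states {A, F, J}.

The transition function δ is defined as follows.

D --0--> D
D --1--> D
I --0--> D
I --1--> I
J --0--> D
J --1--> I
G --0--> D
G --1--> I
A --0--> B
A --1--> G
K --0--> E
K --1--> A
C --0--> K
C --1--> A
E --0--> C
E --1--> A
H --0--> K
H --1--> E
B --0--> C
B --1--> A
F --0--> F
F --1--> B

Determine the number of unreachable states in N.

3

No path from C leads to F, H, J; the other 8 states are all reachable.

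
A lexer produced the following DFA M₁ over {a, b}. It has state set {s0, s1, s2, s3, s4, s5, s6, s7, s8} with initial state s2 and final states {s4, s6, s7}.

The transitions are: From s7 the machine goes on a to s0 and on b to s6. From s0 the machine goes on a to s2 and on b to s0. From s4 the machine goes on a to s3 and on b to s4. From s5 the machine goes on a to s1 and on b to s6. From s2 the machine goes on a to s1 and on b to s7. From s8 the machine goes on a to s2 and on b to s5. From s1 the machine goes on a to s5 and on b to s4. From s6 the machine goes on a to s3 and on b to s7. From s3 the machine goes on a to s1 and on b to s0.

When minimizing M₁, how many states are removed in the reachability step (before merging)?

No path from s2 leads to s8; the other 8 states are all reachable.

1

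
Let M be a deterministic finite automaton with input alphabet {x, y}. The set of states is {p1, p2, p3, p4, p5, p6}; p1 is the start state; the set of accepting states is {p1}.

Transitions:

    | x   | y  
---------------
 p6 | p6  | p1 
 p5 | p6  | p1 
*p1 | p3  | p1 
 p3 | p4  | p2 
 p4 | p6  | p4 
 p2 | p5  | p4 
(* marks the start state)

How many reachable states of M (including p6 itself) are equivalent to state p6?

2

Every state is reachable, so we keep all 6.
P0 = {p1} | {p2,p3,p4,p5,p6}.
Refine {p2,p3,p4,p5,p6} on symbol y: members go to different blocks, giving {p2,p3,p4} and {p5,p6}.
On input x, block {p2,p3,p4} splits into {p2,p4} and {p3}.
No further refinement is possible. Final partition (4 blocks): {p1} | {p2,p4} | {p5,p6} | {p3}.
State p6 belongs to the block {p5,p6}, which has 2 states.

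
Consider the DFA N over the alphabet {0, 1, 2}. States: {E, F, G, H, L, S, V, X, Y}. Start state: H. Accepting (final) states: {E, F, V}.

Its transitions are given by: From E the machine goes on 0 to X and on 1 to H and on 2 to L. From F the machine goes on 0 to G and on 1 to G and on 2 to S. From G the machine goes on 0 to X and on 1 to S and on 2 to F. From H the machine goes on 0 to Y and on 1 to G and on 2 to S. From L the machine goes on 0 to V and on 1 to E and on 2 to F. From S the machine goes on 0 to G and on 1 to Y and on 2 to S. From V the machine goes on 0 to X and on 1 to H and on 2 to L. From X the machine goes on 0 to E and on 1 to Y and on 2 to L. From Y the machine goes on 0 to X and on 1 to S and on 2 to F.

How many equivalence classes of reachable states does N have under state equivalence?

All states are reachable from the start state.
Initial partition by acceptance: {E,F,V} | {G,H,L,S,X,Y}.
Refine {G,H,L,S,X,Y} on symbol 0: members go to different blocks, giving {G,H,S,Y} and {L,X}.
On input 0, block {E,F,V} splits into {E,V} and {F}.
Split {G,H,S,Y} by δ(·,0) → {H,S} and {G,Y}.
Refine {L,X} on symbol 1: members go to different blocks, giving {X} and {L}.
The partition is now stable with 6 blocks: {E,V} | {H,S} | {X} | {F} | {G,Y} | {L}.

6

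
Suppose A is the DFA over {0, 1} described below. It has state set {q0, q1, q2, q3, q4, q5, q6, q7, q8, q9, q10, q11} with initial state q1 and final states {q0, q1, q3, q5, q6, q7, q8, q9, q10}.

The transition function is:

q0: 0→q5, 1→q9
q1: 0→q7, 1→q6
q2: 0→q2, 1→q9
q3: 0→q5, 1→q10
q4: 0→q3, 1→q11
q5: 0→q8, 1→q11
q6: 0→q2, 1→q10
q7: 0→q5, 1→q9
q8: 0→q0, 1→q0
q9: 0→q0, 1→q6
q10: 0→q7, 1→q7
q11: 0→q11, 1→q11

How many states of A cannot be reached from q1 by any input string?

No path from q1 leads to q3, q4; the other 10 states are all reachable.

2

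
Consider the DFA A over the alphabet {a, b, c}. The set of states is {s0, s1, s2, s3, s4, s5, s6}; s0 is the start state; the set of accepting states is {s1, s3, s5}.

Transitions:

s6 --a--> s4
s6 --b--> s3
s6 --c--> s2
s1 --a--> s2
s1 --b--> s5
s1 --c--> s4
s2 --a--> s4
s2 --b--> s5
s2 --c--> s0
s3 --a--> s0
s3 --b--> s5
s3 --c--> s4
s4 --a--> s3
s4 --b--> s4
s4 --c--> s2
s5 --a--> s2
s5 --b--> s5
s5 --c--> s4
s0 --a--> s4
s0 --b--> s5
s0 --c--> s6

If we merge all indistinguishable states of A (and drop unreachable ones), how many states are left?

First remove the unreachable states {s1}; 6 states remain.
P0 = {s3,s5} | {s0,s2,s4,s6}.
Split {s0,s2,s4,s6} by δ(·,a) → {s0,s2,s6} and {s4}.
No further refinement is possible. Final partition (3 blocks): {s3,s5} | {s0,s2,s6} | {s4}.

3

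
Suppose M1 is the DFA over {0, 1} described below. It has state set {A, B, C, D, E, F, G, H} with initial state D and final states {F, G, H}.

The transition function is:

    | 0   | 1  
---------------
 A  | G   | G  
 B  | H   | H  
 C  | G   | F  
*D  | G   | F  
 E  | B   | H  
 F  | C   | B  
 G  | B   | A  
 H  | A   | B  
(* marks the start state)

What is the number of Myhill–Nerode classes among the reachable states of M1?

2

States {E} cannot be reached from the start state, so discard them.
Start with accepting vs non-accepting: {F,G,H} | {A,B,C,D}.
The partition is now stable with 2 blocks: {F,G,H} | {A,B,C,D}.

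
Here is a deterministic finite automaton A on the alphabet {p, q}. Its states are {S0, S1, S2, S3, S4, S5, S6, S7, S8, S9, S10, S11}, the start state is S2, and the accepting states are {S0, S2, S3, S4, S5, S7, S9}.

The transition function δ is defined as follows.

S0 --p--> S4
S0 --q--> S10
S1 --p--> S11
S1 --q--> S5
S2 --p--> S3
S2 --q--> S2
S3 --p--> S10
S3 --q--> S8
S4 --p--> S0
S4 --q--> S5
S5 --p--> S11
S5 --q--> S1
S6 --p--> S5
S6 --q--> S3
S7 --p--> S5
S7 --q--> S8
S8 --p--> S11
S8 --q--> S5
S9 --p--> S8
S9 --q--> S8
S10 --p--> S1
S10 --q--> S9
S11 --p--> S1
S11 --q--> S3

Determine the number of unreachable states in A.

No path from S2 leads to S0, S4, S6, S7; the other 8 states are all reachable.

4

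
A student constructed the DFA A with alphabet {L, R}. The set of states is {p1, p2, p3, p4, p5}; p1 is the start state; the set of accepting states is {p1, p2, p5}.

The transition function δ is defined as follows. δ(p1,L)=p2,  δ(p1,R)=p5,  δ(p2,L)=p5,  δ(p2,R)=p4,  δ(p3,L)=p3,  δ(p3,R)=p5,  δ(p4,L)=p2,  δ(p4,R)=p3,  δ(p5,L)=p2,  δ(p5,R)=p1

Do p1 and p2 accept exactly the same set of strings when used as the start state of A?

No

All states are reachable from the start state.
P0 = {p1,p2,p5} | {p3,p4}.
On input R, block {p1,p2,p5} splits into {p1,p5} and {p2}.
On input L, block {p3,p4} splits into {p3} and {p4}.
Stable partition: {p1,p5} | {p3} | {p2} | {p4} — 4 equivalence classes.
p1 and p2 end up in different blocks, so they are distinguishable. For instance, the string 'R' is accepted from only p1.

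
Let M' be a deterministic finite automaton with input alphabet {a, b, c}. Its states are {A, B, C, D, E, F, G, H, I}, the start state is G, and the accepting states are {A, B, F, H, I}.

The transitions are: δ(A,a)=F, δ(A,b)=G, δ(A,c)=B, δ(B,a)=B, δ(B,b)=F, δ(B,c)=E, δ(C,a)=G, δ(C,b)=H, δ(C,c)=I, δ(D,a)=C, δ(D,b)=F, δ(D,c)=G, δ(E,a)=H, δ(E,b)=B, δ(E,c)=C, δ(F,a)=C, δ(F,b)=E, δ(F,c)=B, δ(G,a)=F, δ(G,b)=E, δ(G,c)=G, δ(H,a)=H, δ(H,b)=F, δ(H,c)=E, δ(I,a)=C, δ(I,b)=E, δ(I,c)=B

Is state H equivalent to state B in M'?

First remove the unreachable states {A,D}; 7 states remain.
Initial partition by acceptance: {B,F,H,I} | {C,E,G}.
On input a, block {B,F,H,I} splits into {B,H} and {F,I}.
On input a, block {C,E,G} splits into {C} and {E} and {G}.
Stable partition: {B,H} | {C} | {F,I} | {E} | {G} — 5 equivalence classes.
H and B lie in the same block of the stable partition, so they are equivalent — no string distinguishes them.

Yes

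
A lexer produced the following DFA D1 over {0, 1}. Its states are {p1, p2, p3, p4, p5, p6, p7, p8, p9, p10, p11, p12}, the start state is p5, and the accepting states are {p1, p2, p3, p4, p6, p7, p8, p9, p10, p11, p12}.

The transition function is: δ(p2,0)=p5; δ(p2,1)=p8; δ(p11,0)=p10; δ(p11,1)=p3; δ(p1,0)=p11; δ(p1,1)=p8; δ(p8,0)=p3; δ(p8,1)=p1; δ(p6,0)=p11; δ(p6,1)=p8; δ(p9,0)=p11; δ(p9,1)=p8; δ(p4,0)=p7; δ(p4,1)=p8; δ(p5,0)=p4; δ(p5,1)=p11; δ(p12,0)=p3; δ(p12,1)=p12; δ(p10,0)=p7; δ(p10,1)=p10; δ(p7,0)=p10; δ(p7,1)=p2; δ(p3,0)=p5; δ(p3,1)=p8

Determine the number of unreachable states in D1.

3

No path from p5 leads to p6, p9, p12; the other 9 states are all reachable.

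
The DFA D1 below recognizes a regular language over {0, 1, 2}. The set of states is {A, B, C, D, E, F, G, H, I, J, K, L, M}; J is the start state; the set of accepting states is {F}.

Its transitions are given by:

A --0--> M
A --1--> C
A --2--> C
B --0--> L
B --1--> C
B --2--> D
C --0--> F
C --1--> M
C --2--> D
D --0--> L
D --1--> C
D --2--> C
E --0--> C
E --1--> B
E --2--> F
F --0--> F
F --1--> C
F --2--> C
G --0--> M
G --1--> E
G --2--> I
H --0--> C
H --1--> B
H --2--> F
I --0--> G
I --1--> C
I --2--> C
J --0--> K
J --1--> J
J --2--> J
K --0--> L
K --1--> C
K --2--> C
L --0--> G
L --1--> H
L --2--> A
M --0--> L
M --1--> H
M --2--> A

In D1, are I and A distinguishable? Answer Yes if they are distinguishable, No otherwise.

No

All states are reachable from the start state.
P0 = {F} | {A,B,C,D,E,G,H,I,J,K,L,M}.
Refine {A,B,C,D,E,G,H,I,J,K,L,M} on symbol 0: members go to different blocks, giving {A,B,D,E,G,H,I,J,K,L,M} and {C}.
Split {A,B,D,E,G,H,I,J,K,L,M} by δ(·,0) → {A,B,D,G,I,J,K,L,M} and {E,H}.
On input 1, block {A,B,D,G,I,J,K,L,M} splits into {A,B,D,I,K} and {G,L,M} and {J}.
Split {A,B,D,I,K} by δ(·,2) → {A,D,I,K} and {B}.
The partition is now stable with 7 blocks: {F} | {A,D,I,K} | {C} | {E,H} | {G,L,M} | {J} | {B}.
I and A lie in the same block of the stable partition, so they are equivalent — no string distinguishes them.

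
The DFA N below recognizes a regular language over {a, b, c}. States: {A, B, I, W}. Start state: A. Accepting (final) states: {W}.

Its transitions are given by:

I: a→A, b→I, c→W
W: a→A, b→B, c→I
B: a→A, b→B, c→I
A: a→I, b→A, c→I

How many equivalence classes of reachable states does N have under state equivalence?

All states are reachable from the start state.
P0 = {W} | {A,B,I}.
Refine {A,B,I} on symbol c: members go to different blocks, giving {A,B} and {I}.
Refine {A,B} on symbol a: members go to different blocks, giving {B} and {A}.
No further refinement is possible. Final partition (4 blocks): {W} | {B} | {I} | {A}.

4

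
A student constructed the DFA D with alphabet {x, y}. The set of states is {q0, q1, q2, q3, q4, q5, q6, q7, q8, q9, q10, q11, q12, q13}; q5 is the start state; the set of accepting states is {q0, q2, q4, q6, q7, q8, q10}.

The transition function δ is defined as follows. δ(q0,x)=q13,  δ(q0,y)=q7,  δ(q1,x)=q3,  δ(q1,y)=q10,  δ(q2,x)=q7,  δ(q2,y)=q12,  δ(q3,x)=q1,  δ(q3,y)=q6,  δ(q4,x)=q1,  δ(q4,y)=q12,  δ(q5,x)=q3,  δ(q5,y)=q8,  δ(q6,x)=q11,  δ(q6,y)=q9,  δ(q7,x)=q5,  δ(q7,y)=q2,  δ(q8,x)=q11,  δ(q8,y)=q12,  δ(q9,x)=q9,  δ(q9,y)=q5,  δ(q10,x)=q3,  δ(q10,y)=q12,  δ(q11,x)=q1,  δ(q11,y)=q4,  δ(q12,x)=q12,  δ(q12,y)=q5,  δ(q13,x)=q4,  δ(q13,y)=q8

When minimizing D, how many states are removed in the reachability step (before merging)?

No path from q5 leads to q0, q2, q7, q13; the other 10 states are all reachable.

4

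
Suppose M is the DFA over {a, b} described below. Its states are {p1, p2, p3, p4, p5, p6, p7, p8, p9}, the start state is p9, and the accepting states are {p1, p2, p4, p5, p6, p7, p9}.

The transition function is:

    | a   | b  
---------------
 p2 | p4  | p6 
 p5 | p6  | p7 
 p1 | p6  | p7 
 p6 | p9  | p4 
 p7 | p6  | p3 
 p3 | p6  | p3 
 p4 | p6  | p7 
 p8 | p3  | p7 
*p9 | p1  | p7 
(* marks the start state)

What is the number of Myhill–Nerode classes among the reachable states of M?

Reachable states from the start: {p1,p3,p4,p6,p7,p9}. Unreachable: {p2,p5,p8} — drop them.
Initial partition by acceptance: {p1,p4,p6,p7,p9} | {p3}.
Refine {p1,p4,p6,p7,p9} on symbol b: members go to different blocks, giving {p1,p4,p6,p9} and {p7}.
Refine {p1,p4,p6,p9} on symbol b: members go to different blocks, giving {p1,p4,p9} and {p6}.
Refine {p1,p4,p9} on symbol a: members go to different blocks, giving {p1,p4} and {p9}.
Stable partition: {p1,p4} | {p3} | {p7} | {p6} | {p9} — 5 equivalence classes.

5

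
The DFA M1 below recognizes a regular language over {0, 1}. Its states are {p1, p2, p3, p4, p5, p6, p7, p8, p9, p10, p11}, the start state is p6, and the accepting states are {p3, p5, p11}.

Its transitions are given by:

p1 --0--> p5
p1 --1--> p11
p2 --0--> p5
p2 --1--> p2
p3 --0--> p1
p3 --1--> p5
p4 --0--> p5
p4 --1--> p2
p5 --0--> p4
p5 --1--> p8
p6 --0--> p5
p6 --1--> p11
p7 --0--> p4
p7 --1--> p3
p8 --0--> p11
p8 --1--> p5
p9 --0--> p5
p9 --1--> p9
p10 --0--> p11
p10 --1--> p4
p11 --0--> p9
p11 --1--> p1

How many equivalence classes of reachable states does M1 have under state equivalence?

3

Reachable states from the start: {p1,p2,p4,p5,p6,p8,p9,p11}. Unreachable: {p3,p7,p10} — drop them.
Initial partition by acceptance: {p5,p11} | {p1,p2,p4,p6,p8,p9}.
Split {p1,p2,p4,p6,p8,p9} by δ(·,1) → {p1,p6,p8} and {p2,p4,p9}.
The partition is now stable with 3 blocks: {p5,p11} | {p1,p6,p8} | {p2,p4,p9}.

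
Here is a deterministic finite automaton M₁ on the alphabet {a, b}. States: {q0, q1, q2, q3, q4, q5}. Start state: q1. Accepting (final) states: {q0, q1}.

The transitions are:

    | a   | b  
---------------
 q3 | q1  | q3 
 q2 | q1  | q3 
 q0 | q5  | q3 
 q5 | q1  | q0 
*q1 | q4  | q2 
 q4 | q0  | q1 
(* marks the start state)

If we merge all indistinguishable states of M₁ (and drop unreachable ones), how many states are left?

All states are reachable from the start state.
Initial partition by acceptance: {q0,q1} | {q2,q3,q4,q5}.
Split {q2,q3,q4,q5} by δ(·,b) → {q2,q3} and {q4,q5}.
No further refinement is possible. Final partition (3 blocks): {q0,q1} | {q2,q3} | {q4,q5}.

3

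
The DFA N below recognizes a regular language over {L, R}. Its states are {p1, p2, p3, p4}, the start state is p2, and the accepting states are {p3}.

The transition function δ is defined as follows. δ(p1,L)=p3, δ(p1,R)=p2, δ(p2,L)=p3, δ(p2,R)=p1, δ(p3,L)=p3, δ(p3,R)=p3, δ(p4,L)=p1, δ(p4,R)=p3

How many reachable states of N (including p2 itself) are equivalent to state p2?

First remove the unreachable states {p4}; 3 states remain.
Initial partition by acceptance: {p3} | {p1,p2}.
The partition is now stable with 2 blocks: {p3} | {p1,p2}.
State p2 belongs to the block {p1,p2}, which has 2 states.

2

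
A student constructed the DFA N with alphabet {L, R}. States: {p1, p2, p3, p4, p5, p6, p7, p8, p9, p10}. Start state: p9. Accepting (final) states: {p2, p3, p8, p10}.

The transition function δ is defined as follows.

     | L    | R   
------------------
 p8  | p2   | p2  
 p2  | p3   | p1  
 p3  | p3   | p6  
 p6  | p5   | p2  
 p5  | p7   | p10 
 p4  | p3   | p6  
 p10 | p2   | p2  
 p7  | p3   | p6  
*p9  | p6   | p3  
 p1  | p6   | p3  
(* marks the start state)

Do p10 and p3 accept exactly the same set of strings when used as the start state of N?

No

First remove the unreachable states {p4,p8}; 8 states remain.
Initial partition by acceptance: {p2,p3,p10} | {p1,p5,p6,p7,p9}.
On input R, block {p2,p3,p10} splits into {p2,p3} and {p10}.
On input L, block {p1,p5,p6,p7,p9} splits into {p1,p5,p6,p9} and {p7}.
Refine {p1,p5,p6,p9} on symbol L: members go to different blocks, giving {p1,p6,p9} and {p5}.
Split {p1,p6,p9} by δ(·,L) → {p1,p9} and {p6}.
Split {p2,p3} by δ(·,R) → {p2} and {p3}.
Stable partition: {p2} | {p1,p9} | {p10} | {p7} | {p5} | {p6} | {p3} — 7 equivalence classes.
p10 and p3 end up in different blocks, so they are distinguishable. For instance, the string 'R' is accepted from only p10.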